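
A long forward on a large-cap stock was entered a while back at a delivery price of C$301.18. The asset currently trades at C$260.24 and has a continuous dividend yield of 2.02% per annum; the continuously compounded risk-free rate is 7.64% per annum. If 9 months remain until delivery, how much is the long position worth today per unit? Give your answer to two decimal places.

-C$28.08

Current fair forward for the remaining 9 months: F = S·e^((r − q)·T), (r − q) = 0.0764 − 0.0202 = 0.0562
F = 260.24 · e^(0.0562 × 9/12) = 260.24 × 1.043051 = 271.4436
Value of long forward = (F − K)·e^(−rT) = (271.4436 − 301.18) · e^(−0.0764·9/12)
= -29.7364 × 0.944311 = -28.08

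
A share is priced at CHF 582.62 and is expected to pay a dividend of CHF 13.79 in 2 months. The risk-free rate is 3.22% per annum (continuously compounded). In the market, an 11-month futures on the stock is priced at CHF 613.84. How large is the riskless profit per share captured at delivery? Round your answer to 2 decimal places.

PV(dividends) I = 13.79·e^(−0.0322·2/12) = 13.7162
Fair futures F* = (S − I)·e^(rT) = (582.62 − 13.7162)·e^0.029517 = 568.9038 × 1.029957 = 585.9465
Market CHF 613.84 > fair 585.9465: forward overpriced → cash-and-carry (borrow at r, buy the stock and collect the dividends, short the forward).
Profit at T = |F_mkt − F*| = |613.84 − 585.9465| = CHF 27.89 per share

CHF 27.89 per share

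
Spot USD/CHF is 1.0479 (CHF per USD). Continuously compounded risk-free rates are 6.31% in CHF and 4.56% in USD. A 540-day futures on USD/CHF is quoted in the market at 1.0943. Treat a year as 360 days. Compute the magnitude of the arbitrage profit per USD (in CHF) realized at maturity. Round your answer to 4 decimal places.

Fair futures: F* = S·e^(carry·T), with carry = (r_CHF − r_USD) = 0.0631 − 0.0456 = 0.0175
F* = 1.0479 · e^(0.0175 × 540/360) = 1.0479 · e^0.026250 = 1.0479 × 1.026598 = 1.0758
Market 1.0943 > fair 1.0758: forward overpriced → cash-and-carry (buy spot, short the forward).
At maturity, profit = |F_mkt − F*| = |1.0943 − 1.0758| = 0.0185 per USD (in CHF)

0.0185 per USD (in CHF)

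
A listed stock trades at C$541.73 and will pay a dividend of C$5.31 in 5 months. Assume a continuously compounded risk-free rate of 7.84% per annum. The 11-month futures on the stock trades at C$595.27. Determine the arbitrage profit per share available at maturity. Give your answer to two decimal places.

PV(dividends) I = 5.31·e^(−0.0784·5/12) = 5.1393
Fair futures F* = (S − I)·e^(rT) = (541.73 − 5.1393)·e^0.071867 = 536.5907 × 1.074512 = 576.5731
Market C$595.27 > fair 576.5731: forward overpriced → cash-and-carry (borrow at r, buy the stock and collect the dividends, short the forward).
Profit at T = |F_mkt − F*| = |595.27 − 576.5731| = C$18.70 per share

C$18.70 per share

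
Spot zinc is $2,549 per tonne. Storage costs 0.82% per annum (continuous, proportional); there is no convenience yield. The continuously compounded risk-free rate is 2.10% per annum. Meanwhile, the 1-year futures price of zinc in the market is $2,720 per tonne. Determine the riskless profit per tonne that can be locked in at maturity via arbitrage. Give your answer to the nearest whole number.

$95 per tonne

Fair futures: F* = S·e^(carry·T), with carry = (r + u) = 0.0210 + 0.0082 = 0.0292
F* = 2549 · e^(0.0292 × 1) = 2549 · e^0.029200 = 2549 × 1.029630 = $2624.5269
Market $2720 > fair $2624.5269: forward overpriced → cash-and-carry (buy spot, short the forward).
At maturity, profit = |F_mkt − F*| = |2720 − 2624.5269| = $95 per tonne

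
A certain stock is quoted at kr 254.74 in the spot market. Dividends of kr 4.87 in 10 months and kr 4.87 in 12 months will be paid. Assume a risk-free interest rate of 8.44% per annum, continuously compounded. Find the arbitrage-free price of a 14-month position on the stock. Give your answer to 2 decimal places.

kr 271.15

PV(dividends) I = 4.87·e^(−0.0844·10/12) + 4.87·e^(−0.0844·12/12)
I = 4.5392 + 4.4758 = 9.0150
F = (S − I)·e^(rT) = (254.74 − 9.0150) · e^(0.0844·14/12)
= 245.7250 · e^0.098467 = 245.7250 × 1.103478 = kr 271.15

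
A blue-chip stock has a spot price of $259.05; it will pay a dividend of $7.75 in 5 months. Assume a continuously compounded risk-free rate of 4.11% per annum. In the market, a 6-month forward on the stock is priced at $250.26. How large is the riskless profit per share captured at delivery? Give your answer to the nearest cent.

PV(dividends) I = 7.75·e^(−0.0411·5/12) = 7.6184
Fair forward F* = (S − I)·e^(rT) = (259.05 − 7.6184)·e^0.020550 = 251.4316 × 1.020763 = 256.6521
Market $250.26 < fair 256.6521: forward underpriced → reverse cash-and-carry (short the stock, invest proceeds at r, pay the dividends, go long the forward).
Profit at T = |F_mkt − F*| = |250.26 − 256.6521| = $6.39 per share

$6.39 per share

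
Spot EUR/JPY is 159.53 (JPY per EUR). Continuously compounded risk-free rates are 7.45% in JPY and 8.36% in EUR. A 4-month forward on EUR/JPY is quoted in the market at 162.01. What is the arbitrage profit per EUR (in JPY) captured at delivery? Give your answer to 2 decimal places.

2.96 per EUR (in JPY)

Fair forward: F* = S·e^(carry·T), with carry = (r_JPY − r_EUR) = 0.0745 − 0.0836 = -0.0091
F* = 159.53 · e^(-0.0091 × 4/12) = 159.53 · e^-0.003033 = 159.53 × 0.996972 = 159.0469
Market 162.01 > fair 159.0469: forward overpriced → cash-and-carry (buy spot, short the forward).
At maturity, profit = |F_mkt − F*| = |162.01 − 159.0469| = 2.96 per EUR (in JPY)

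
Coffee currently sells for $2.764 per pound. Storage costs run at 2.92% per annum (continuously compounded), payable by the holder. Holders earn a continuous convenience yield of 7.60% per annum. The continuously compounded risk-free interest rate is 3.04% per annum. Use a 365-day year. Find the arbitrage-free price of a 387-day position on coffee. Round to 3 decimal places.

$2.716 per pound

Net carry = r + u − y = 0.0304 + 0.0292 − 0.0760 = -0.0164
F = S·e^((r+u−y)T) = 2.764 · e^(-0.0164 × 387/365) = 2.764 · e^-0.017388
= 2.764 × 0.982762 = $2.716 per pound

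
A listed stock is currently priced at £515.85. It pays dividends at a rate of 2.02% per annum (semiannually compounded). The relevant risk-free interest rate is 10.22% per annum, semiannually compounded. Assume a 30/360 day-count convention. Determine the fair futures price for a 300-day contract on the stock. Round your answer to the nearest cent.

F = S · (1+r/2)^(2T) / (1+q/2)^(2T)
= 515.85 × 1.086609 / 1.016890 = 515.85 × 1.068561
F = £551.22

£551.22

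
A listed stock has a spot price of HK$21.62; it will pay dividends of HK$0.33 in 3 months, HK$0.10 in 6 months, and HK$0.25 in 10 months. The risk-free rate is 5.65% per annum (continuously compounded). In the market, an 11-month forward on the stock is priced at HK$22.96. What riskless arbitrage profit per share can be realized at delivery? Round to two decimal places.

HK$0.89 per share

PV(dividends) I = 0.33·e^(−0.0565·3/12) + 0.10·e^(−0.0565·6/12) + 0.25·e^(−0.0565·10/12) = 0.6611
Fair forward F* = (S − I)·e^(rT) = (21.62 − 0.6611)·e^0.051792 = 20.9589 × 1.053157 = 22.0730
Market HK$22.96 > fair 22.0730: forward overpriced → cash-and-carry (borrow at r, buy the stock and collect the dividends, short the forward).
Profit at T = |F_mkt − F*| = |22.96 − 22.0730| = HK$0.89 per share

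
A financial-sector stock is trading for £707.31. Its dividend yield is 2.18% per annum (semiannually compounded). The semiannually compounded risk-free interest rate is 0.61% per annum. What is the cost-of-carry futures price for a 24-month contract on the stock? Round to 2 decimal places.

F = S · (1+r/2)^(2T) / (1+q/2)^(2T)
= 707.31 × 1.012256 / 1.044318 = 707.31 × 0.969299
F = £685.59

£685.59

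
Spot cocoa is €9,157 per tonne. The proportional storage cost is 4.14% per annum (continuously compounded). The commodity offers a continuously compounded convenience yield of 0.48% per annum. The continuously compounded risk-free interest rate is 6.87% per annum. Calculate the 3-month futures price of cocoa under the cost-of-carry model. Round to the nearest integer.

€9,401 per tonne

Net carry = r + u − y = 0.0687 + 0.0414 − 0.0048 = 0.1053
F = S·e^((r+u−y)T) = 9157 · e^(0.1053 × 3/12) = 9157 · e^0.026325
= 9157 × 1.026675 = €9,401 per tonne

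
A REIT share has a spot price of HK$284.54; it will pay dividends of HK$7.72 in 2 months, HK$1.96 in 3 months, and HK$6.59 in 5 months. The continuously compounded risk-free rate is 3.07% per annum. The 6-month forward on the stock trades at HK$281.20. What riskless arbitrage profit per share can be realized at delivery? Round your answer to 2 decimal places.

HK$8.64 per share

PV(dividends) I = 7.72·e^(−0.0307·2/12) + 1.96·e^(−0.0307·3/12) + 6.59·e^(−0.0307·5/12) = 16.1319
Fair forward F* = (S − I)·e^(rT) = (284.54 − 16.1319)·e^0.015350 = 268.4081 × 1.015468 = 272.5598
Market HK$281.20 > fair 272.5598: forward overpriced → cash-and-carry (borrow at r, buy the stock and collect the dividends, short the forward).
Profit at T = |F_mkt − F*| = |281.20 − 272.5598| = HK$8.64 per share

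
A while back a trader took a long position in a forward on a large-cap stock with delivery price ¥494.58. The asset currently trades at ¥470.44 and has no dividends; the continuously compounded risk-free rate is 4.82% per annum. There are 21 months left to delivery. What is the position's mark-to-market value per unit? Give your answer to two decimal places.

Current fair forward for the remaining 21 months: F = S·e^(r·T), r = 0.0482
F = 470.44 · e^(0.0482 × 21/12) = 470.44 × 1.088010 = 511.8434
Value of long forward = (F − K)·e^(−rT) = (511.8434 − 494.58) · e^(−0.0482·21/12)
= 17.2634 × 0.919110 = 15.87

¥15.87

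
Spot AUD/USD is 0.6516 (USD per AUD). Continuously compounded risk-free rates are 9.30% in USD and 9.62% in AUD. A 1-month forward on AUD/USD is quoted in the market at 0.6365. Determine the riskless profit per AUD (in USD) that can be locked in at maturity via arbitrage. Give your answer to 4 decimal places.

0.0149 per AUD (in USD)

Fair forward: F* = S·e^(carry·T), with carry = (r_USD − r_AUD) = 0.0930 − 0.0962 = -0.0032
F* = 0.6516 · e^(-0.0032 × 1/12) = 0.6516 · e^-0.000267 = 0.6516 × 0.999733 = 0.6514
Market 0.6365 < fair 0.6514: forward underpriced → reverse cash-and-carry (short spot, go long the forward).
At maturity, profit = |F_mkt − F*| = |0.6365 − 0.6514| = 0.0149 per AUD (in USD)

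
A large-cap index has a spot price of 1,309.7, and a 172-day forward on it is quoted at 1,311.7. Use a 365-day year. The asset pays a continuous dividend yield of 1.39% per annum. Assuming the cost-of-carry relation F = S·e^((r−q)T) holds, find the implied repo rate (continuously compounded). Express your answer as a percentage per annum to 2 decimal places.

1.71%

From F = S·e^((r−q)T): (r − q) = ln(F/S)/T
ln(1311.7/1309.7) = ln(1.001527) = 0.001526
(r − q) = 0.001526 / (172/365) = 0.003238
r = ln(F/S)/T + q = 0.003238 + 0.0139 = 0.017138
r = 1.71%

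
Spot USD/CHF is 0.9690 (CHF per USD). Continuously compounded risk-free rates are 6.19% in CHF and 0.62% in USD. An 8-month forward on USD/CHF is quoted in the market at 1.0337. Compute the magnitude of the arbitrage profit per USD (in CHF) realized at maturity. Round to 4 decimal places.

0.0280 per USD (in CHF)

Fair forward: F* = S·e^(carry·T), with carry = (r_CHF − r_USD) = 0.0619 − 0.0062 = 0.0557
F* = 0.9690 · e^(0.0557 × 8/12) = 0.9690 · e^0.037133 = 0.9690 × 1.037831 = 1.0057
Market 1.0337 > fair 1.0057: forward overpriced → cash-and-carry (buy spot, short the forward).
At maturity, profit = |F_mkt − F*| = |1.0337 − 1.0057| = 0.0280 per USD (in CHF)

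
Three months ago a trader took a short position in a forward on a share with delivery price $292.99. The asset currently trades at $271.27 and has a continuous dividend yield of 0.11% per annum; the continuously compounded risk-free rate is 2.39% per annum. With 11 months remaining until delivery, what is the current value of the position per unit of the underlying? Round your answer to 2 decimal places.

$15.64

Current fair forward for the remaining 11 months: F = S·e^((r − q)·T), (r − q) = 0.0239 − 0.0011 = 0.0228
F = 271.27 · e^(0.0228 × 11/12) = 271.27 × 1.021120 = 276.9992
Value of long forward = (F − K)·e^(−rT) = (276.9992 − 292.99) · e^(−0.0239·11/12)
= -15.9908 × 0.978330 = -15.64
Short position value = −(long value) = $15.64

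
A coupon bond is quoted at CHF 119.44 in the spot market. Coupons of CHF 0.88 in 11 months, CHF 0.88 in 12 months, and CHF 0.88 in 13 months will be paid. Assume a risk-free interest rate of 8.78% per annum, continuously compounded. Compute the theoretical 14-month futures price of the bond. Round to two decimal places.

PV(coupons) I = 0.88·e^(−0.0878·11/12) + 0.88·e^(−0.0878·12/12) + 0.88·e^(−0.0878·13/12)
I = 0.8119 + 0.8060 + 0.8002 = 2.4181
F = (S − I)·e^(rT) = (119.44 − 2.4181) · e^(0.0878·14/12)
= 117.0219 · e^0.102433 = 117.0219 × 1.107863 = CHF 129.64

CHF 129.64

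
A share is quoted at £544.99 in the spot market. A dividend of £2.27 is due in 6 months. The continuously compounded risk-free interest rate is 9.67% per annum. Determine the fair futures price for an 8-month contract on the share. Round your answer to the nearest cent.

PV(dividends) I = 2.27·e^(−0.0967·6/12)
I = 2.1629
F = (S − I)·e^(rT) = (544.99 − 2.1629) · e^(0.0967·8/12)
= 542.8271 · e^0.064467 = 542.8271 × 1.066590 = £578.97

£578.97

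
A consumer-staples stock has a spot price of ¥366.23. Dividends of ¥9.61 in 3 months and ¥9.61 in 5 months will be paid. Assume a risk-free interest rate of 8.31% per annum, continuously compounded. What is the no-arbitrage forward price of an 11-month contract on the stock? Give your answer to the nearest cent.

¥375.04

PV(dividends) I = 9.61·e^(−0.0831·3/12) + 9.61·e^(−0.0831·5/12)
I = 9.4124 + 9.2829 = 18.6953
F = (S − I)·e^(rT) = (366.23 − 18.6953) · e^(0.0831·11/12)
= 347.5347 · e^0.076175 = 347.5347 × 1.079151 = ¥375.04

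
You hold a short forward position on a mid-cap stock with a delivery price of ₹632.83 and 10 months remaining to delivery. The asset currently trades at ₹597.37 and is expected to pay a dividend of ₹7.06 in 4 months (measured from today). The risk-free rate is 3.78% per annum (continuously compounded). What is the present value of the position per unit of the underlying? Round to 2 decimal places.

PV(remaining dividends) I = 7.06·e^(−0.0378·4/12) = 6.9716
Current forward F = (S − I)·e^(rT) = (597.37 − 6.9716)·e^(0.0378·10/12) = 590.3984 × 1.032001 = 609.2917
Value (long) = (F − K)·e^(−rT) = (609.2917 − 632.83) × 0.968991 = -22.8084
Short position value = −(long value) = ₹22.81

₹22.81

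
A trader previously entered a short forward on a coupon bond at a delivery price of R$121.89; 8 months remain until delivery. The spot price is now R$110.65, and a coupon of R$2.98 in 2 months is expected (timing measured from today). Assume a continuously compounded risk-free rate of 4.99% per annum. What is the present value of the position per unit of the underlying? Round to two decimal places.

R$10.21

PV(remaining coupons) I = 2.98·e^(−0.0499·2/12) = 2.9553
Current forward F = (S − I)·e^(rT) = (110.65 − 2.9553)·e^(0.0499·8/12) = 107.6947 × 1.033826 = 111.3376
Value (long) = (F − K)·e^(−rT) = (111.3376 − 121.89) × 0.967281 = -10.2071
Short position value = −(long value) = R$10.21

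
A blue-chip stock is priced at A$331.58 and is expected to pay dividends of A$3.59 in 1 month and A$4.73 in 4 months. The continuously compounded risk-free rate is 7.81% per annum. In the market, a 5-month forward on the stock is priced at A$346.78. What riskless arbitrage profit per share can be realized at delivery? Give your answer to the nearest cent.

PV(dividends) I = 3.59·e^(−0.0781·1/12) + 4.73·e^(−0.0781·4/12) = 8.1752
Fair forward F* = (S − I)·e^(rT) = (331.58 − 8.1752)·e^0.032542 = 323.4048 × 1.033077 = 334.1021
Market A$346.78 > fair 334.1021: forward overpriced → cash-and-carry (borrow at r, buy the stock and collect the dividends, short the forward).
Profit at T = |F_mkt − F*| = |346.78 − 334.1021| = A$12.68 per share

A$12.68 per share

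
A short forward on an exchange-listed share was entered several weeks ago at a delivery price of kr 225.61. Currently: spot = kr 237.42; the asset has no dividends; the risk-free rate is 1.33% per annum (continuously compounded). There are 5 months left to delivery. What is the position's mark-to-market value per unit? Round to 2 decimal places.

-kr 13.06

Current fair forward for the remaining 5 months: F = S·e^(r·T), r = 0.0133
F = 237.42 · e^(0.0133 × 5/12) = 237.42 × 1.005557 = 238.7393
Value of long forward = (F − K)·e^(−rT) = (238.7393 − 225.61) · e^(−0.0133·5/12)
= 13.1293 × 0.994474 = 13.06
Short position value = −(long value) = -kr 13.06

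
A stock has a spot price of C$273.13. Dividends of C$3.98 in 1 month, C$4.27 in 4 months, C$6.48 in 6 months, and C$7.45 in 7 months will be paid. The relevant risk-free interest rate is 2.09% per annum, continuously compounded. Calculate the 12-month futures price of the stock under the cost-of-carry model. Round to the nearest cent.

C$256.45

PV(dividends) I = 3.98·e^(−0.0209·1/12) + 4.27·e^(−0.0209·4/12) + 6.48·e^(−0.0209·6/12) + 7.45·e^(−0.0209·7/12)
I = 3.9731 + 4.2404 + 6.4126 + 7.3597 = 21.9858
F = (S − I)·e^(rT) = (273.13 − 21.9858) · e^(0.0209·12/12)
= 251.1442 · e^0.020900 = 251.1442 × 1.021120 = C$256.45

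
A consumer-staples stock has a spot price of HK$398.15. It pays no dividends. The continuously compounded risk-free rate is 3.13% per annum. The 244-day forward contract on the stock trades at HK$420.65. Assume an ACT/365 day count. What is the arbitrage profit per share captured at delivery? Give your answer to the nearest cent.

Fair forward: F* = S·e^(carry·T), with carry = r = 0.0313
F* = 398.15 · e^(0.0313 × 244/365) = 398.15 · e^0.020924 = 398.15 × 1.021144 = HK$406.5685
Market HK$420.65 > fair HK$406.5685: forward overpriced → cash-and-carry (buy spot, short the forward).
At maturity, profit = |F_mkt − F*| = |420.65 − 406.5685| = HK$14.08 per share

HK$14.08 per share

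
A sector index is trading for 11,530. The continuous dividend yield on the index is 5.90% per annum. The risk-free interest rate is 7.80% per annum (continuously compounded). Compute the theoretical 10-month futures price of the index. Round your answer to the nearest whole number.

11,714

F = S·e^((r − q)T) = 11530 · e^((0.0780 − 0.0590) × 10/12)
= 11530 · e^0.015833 = 11530 × 1.015959
F = 11,714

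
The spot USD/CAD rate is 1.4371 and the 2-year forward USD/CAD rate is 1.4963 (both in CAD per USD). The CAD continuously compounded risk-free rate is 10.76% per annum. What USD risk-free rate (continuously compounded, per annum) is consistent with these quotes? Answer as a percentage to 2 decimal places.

F = S·e^((r_CAD − r_USD)T) ⇒ r_USD = r_CAD − ln(F/S)/T
ln(1.4963/1.4371) = 0.040368; /(2) = 0.020184
r_USD = 0.1076 − 0.020184 = 0.087416
r_USD = 8.74%

8.74%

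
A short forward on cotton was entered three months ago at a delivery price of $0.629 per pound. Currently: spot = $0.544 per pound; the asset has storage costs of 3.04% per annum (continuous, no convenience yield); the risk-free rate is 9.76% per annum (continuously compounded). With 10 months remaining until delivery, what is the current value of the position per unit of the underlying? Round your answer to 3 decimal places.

Current fair forward for the remaining 10 months: F = S·e^((r + u)·T), (r + u) = 0.0976 + 0.0304 = 0.1280
F = 0.544 · e^(0.1280 × 10/12) = 0.544 × 1.112563 = 0.6052
Value of long forward = (F − K)·e^(−rT) = (0.6052 − 0.629) · e^(−0.0976·10/12)
= -0.0238 × 0.921886 = -0.022
Short position value = −(long value) = $0.022

$0.022 per pound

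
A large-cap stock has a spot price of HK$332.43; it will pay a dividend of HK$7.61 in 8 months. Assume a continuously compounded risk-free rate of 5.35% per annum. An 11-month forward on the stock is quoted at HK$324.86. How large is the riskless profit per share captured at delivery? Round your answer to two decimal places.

PV(dividends) I = 7.61·e^(−0.0535·8/12) = 7.3434
Fair forward F* = (S − I)·e^(rT) = (332.43 − 7.3434)·e^0.049042 = 325.0866 × 1.050264 = 341.4268
Market HK$324.86 < fair 341.4268: forward underpriced → reverse cash-and-carry (short the stock, invest proceeds at r, pay the dividends, go long the forward).
Profit at T = |F_mkt − F*| = |324.86 − 341.4268| = HK$16.57 per share

HK$16.57 per share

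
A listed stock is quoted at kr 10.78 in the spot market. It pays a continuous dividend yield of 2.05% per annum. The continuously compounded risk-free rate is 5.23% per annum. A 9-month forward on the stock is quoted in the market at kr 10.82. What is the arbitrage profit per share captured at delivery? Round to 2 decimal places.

kr 0.22 per share

Fair forward: F* = S·e^(carry·T), with carry = (r − q) = 0.0523 − 0.0205 = 0.0318
F* = 10.78 · e^(0.0318 × 9/12) = 10.78 · e^0.023850 = 10.78 × 1.024137 = kr 11.0402
Market kr 10.82 < fair kr 11.0402: forward underpriced → reverse cash-and-carry (short spot, go long the forward).
At maturity, profit = |F_mkt − F*| = |10.82 − 11.0402| = kr 0.22 per share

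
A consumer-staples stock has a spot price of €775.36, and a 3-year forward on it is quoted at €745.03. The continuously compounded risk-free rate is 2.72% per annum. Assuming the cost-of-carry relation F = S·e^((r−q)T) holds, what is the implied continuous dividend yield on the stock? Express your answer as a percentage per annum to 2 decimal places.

From F = S·e^((r−q)T): (r − q) = ln(F/S)/T
ln(745.03/775.36) = ln(0.960883) = -0.039903
(r − q) = -0.039903 / (3) = -0.013301
q = r − ln(F/S)/T = 0.0272 + 0.013301 = 0.040501
q = 4.05%

4.05%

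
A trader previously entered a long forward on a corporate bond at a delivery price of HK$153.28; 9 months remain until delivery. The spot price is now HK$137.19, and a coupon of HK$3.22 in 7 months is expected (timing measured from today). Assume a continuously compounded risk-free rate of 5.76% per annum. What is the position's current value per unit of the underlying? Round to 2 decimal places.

PV(remaining coupons) I = 3.22·e^(−0.0576·7/12) = 3.1136
Current forward F = (S − I)·e^(rT) = (137.19 − 3.1136)·e^(0.0576·9/12) = 134.0764 × 1.044147 = 139.9955
Value (long) = (F − K)·e^(−rT) = (139.9955 − 153.28) × 0.957720 = -12.7228
Value = -HK$12.72

-HK$12.72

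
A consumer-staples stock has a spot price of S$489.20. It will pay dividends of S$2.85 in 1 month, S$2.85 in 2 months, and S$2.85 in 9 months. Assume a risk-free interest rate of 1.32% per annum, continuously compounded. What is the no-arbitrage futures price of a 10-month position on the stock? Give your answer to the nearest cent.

S$486.00

PV(dividends) I = 2.85·e^(−0.0132·1/12) + 2.85·e^(−0.0132·2/12) + 2.85·e^(−0.0132·9/12)
I = 2.8469 + 2.8437 + 2.8219 = 8.5125
F = (S − I)·e^(rT) = (489.20 − 8.5125) · e^(0.0132·10/12)
= 480.6875 · e^0.011000 = 480.6875 × 1.011061 = S$486.00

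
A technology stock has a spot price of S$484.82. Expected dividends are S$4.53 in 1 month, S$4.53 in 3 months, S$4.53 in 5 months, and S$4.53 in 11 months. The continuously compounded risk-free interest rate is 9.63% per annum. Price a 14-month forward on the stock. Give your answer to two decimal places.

PV(dividends) I = 4.53·e^(−0.0963·1/12) + 4.53·e^(−0.0963·3/12) + 4.53·e^(−0.0963·5/12) + 4.53·e^(−0.0963·11/12)
I = 4.4938 + 4.4222 + 4.3518 + 4.1473 = 17.4151
F = (S − I)·e^(rT) = (484.82 − 17.4151) · e^(0.0963·14/12)
= 467.4049 · e^0.112350 = 467.4049 × 1.118904 = S$522.98

S$522.98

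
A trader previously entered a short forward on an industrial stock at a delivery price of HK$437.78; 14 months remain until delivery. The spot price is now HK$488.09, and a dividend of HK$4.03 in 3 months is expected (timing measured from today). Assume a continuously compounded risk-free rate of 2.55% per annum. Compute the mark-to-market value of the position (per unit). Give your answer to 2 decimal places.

-HK$59.14

PV(remaining dividends) I = 4.03·e^(−0.0255·3/12) = 4.0044
Current forward F = (S − I)·e^(rT) = (488.09 − 4.0044)·e^(0.0255·14/12) = 484.0856 × 1.030197 = 498.7035
Value (long) = (F − K)·e^(−rT) = (498.7035 − 437.78) × 0.970688 = 59.1377
Short position value = −(long value) = -HK$59.14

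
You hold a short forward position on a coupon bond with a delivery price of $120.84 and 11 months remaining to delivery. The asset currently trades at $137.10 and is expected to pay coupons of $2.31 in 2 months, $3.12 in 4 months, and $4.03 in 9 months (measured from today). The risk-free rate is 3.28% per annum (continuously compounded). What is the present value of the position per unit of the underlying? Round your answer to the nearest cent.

-$10.52

PV(remaining coupons) I = 2.31·e^(−0.0328·2/12) + 3.12·e^(−0.0328·4/12) + 4.03·e^(−0.0328·9/12) = 9.3156
Current forward F = (S − I)·e^(rT) = (137.10 − 9.3156)·e^(0.0328·11/12) = 127.7844 × 1.030523 = 131.6848
Value (long) = (F − K)·e^(−rT) = (131.6848 − 120.84) × 0.970381 = 10.5236
Short position value = −(long value) = -$10.52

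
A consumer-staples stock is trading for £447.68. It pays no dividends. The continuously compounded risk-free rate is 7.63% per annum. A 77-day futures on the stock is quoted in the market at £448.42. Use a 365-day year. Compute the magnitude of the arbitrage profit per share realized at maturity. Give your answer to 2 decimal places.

Fair futures: F* = S·e^(carry·T), with carry = r = 0.0763
F* = 447.68 · e^(0.0763 × 77/365) = 447.68 · e^0.016096 = 447.68 × 1.016226 = £454.9441
Market £448.42 < fair £454.9441: forward underpriced → reverse cash-and-carry (short spot, go long the forward).
At maturity, profit = |F_mkt − F*| = |448.42 − 454.9441| = £6.52 per share

£6.52 per share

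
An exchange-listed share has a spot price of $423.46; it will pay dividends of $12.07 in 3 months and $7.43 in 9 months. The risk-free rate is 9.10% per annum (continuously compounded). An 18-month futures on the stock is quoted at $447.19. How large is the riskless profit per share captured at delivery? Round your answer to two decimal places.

PV(dividends) I = 12.07·e^(−0.0910·3/12) + 7.43·e^(−0.0910·9/12) = 18.7383
Fair futures F* = (S − I)·e^(rT) = (423.46 − 18.7383)·e^0.136500 = 404.7217 × 1.146255 = 463.9143
Market $447.19 < fair 463.9143: forward underpriced → reverse cash-and-carry (short the stock, invest proceeds at r, pay the dividends, go long the forward).
Profit at T = |F_mkt − F*| = |447.19 − 463.9143| = $16.72 per share

$16.72 per share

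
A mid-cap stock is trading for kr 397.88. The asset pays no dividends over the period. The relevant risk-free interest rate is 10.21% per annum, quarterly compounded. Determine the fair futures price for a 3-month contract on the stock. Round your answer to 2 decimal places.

kr 408.04

F = S · (1+r/4)^(4T)
= 397.88 × 1.025525
F = kr 408.04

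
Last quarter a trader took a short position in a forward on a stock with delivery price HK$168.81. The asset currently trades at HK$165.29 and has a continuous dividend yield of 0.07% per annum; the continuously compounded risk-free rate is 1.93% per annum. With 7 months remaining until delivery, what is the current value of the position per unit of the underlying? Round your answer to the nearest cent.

Current fair forward for the remaining 7 months: F = S·e^((r − q)·T), (r − q) = 0.0193 − 0.0007 = 0.0186
F = 165.29 · e^(0.0186 × 7/12) = 165.29 × 1.010909 = 167.0931
Value of long forward = (F − K)·e^(−rT) = (167.0931 − 168.81) · e^(−0.0193·7/12)
= -1.7169 × 0.988805 = -1.70
Short position value = −(long value) = HK$1.70

HK$1.70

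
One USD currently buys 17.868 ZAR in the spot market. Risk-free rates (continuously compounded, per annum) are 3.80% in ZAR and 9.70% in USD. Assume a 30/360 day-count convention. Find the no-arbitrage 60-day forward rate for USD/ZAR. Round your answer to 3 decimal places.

F = S·e^((r_ZAR − r_USD)T) = 17.868 · e^((0.0380 − 0.0970) × 60/360)
= 17.868 · e^-0.009833 = 17.868 × 0.990215
F = 17.693 ZAR per USD

17.693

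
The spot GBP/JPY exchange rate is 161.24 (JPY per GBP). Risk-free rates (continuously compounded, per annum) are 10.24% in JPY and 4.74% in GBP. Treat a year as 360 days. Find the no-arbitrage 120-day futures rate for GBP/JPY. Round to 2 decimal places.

164.22

F = S·e^((r_JPY − r_GBP)T) = 161.24 · e^((0.1024 − 0.0474) × 120/360)
= 161.24 · e^0.018333 = 161.24 × 1.018502
F = 164.22 JPY per GBP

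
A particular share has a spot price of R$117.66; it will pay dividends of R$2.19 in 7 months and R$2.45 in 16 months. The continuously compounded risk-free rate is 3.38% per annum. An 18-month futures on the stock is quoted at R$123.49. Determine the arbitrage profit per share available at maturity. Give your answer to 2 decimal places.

R$4.43 per share

PV(dividends) I = 2.19·e^(−0.0338·7/12) + 2.45·e^(−0.0338·16/12) = 4.4893
Fair futures F* = (S − I)·e^(rT) = (117.66 − 4.4893)·e^0.050700 = 113.1707 × 1.052007 = 119.0564
Market R$123.49 > fair 119.0564: forward overpriced → cash-and-carry (borrow at r, buy the stock and collect the dividends, short the forward).
Profit at T = |F_mkt − F*| = |123.49 − 119.0564| = R$4.43 per share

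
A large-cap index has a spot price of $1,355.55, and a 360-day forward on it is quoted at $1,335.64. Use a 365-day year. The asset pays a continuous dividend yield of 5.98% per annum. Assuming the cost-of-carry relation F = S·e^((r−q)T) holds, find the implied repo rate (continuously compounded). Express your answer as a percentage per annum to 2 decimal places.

From F = S·e^((r−q)T): (r − q) = ln(F/S)/T
ln(1335.64/1355.55) = ln(0.985312) = -0.014797
(r − q) = -0.014797 / (360/365) = -0.015003
r = ln(F/S)/T + q = -0.015003 + 0.0598 = 0.044797
r = 4.48%

4.48%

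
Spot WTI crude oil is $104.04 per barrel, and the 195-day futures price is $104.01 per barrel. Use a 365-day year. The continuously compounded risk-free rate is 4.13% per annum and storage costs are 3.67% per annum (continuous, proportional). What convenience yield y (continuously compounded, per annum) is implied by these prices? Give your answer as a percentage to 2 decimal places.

F = S·e^((r+u−y)T) ⇒ (r+u−y) = ln(F/S)/T
ln(104.01/104.04) = -0.000288; /T ⇒ -0.000539
y = r + u − ln(F/S)/T = 0.0413 + 0.0367 + 0.000539 = 0.078539
y = 7.85%

7.85%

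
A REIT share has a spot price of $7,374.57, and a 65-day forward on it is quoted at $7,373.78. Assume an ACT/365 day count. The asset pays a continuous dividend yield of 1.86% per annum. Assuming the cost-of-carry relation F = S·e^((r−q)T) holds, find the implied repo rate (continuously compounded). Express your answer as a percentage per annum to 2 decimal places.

1.80%

From F = S·e^((r−q)T): (r − q) = ln(F/S)/T
ln(7373.78/7374.57) = ln(0.999893) = -0.000107
(r − q) = -0.000107 / (65/365) = -0.000601
r = ln(F/S)/T + q = -0.000601 + 0.0186 = 0.017999
r = 1.80%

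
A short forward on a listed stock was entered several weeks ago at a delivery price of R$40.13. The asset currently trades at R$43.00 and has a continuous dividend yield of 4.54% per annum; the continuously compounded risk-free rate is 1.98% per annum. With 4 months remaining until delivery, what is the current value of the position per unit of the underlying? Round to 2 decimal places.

-R$2.49

Current fair forward for the remaining 4 months: F = S·e^((r − q)·T), (r − q) = 0.0198 − 0.0454 = -0.0256
F = 43.00 · e^(-0.0256 × 4/12) = 43.00 × 0.991503 = 42.6346
Value of long forward = (F − K)·e^(−rT) = (42.6346 − 40.13) · e^(−0.0198·4/12)
= 2.5046 × 0.993422 = 2.49
Short position value = −(long value) = -R$2.49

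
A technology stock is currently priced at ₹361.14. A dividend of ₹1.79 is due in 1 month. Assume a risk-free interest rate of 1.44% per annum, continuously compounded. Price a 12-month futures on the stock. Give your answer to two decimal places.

PV(dividends) I = 1.79·e^(−0.0144·1/12)
I = 1.7879
F = (S − I)·e^(rT) = (361.14 − 1.7879) · e^(0.0144·12/12)
= 359.3521 · e^0.014400 = 359.3521 × 1.014504 = ₹364.56

₹364.56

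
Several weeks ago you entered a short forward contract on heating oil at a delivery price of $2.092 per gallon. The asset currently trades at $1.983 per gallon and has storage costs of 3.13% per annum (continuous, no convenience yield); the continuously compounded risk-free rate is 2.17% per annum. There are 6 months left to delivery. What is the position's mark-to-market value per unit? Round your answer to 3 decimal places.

$0.055 per gallon

Current fair forward for the remaining 6 months: F = S·e^((r + u)·T), (r + u) = 0.0217 + 0.0313 = 0.0530
F = 1.983 · e^(0.0530 × 6/12) = 1.983 × 1.026854 = 2.0363
Value of long forward = (F − K)·e^(−rT) = (2.0363 − 2.092) · e^(−0.0217·6/12)
= -0.0557 × 0.989209 = -0.055
Short position value = −(long value) = $0.055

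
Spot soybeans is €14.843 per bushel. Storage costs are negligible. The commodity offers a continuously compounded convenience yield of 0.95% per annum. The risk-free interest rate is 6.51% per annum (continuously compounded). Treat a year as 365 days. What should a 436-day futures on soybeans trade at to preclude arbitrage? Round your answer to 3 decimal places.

€15.862 per bushel

Net carry = r + u − y = 0.0651 + 0.0000 − 0.0095 = 0.0556
F = S·e^((r+u−y)T) = 14.843 · e^(0.0556 × 436/365) = 14.843 · e^0.066415
= 14.843 × 1.068670 = €15.862 per bushel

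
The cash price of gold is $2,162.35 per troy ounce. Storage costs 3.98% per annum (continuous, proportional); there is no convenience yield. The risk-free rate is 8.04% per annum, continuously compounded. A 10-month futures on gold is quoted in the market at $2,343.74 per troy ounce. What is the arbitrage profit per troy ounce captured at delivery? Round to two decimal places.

$46.42 per troy ounce

Fair futures: F* = S·e^(carry·T), with carry = (r + u) = 0.0804 + 0.0398 = 0.1202
F* = 2162.35 · e^(0.1202 × 10/12) = 2162.35 · e^0.10016667 = 2162.35 × 1.10535513 = $2390.1647
Market $2343.74 < fair $2390.1647: forward underpriced → reverse cash-and-carry (short spot, go long the forward).
At maturity, profit = |F_mkt − F*| = |2343.74 − 2390.1647| = $46.42 per troy ounce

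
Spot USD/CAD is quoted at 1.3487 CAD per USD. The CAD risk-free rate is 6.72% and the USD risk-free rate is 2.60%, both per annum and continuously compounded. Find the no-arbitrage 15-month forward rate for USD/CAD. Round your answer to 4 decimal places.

1.4200

F = S·e^((r_CAD − r_USD)T) = 1.3487 · e^((0.0672 − 0.0260) × 15/12)
= 1.3487 · e^0.051500 = 1.3487 × 1.052849
F = 1.4200 CAD per USD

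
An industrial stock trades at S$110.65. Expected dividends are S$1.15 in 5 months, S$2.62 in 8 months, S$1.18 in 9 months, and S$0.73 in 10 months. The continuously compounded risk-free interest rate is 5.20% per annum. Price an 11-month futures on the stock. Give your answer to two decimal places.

S$110.29

PV(dividends) I = 1.15·e^(−0.0520·5/12) + 2.62·e^(−0.0520·8/12) + 1.18·e^(−0.0520·9/12) + 0.73·e^(−0.0520·10/12)
I = 1.1254 + 2.5307 + 1.1349 + 0.6990 = 5.4900
F = (S − I)·e^(rT) = (110.65 − 5.4900) · e^(0.0520·11/12)
= 105.1600 · e^0.047667 = 105.1600 × 1.048821 = S$110.29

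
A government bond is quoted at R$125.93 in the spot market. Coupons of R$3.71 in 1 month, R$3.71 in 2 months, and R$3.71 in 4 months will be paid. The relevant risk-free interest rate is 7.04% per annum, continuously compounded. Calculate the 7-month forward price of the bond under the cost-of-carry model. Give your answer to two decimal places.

R$119.77

PV(coupons) I = 3.71·e^(−0.0704·1/12) + 3.71·e^(−0.0704·2/12) + 3.71·e^(−0.0704·4/12)
I = 3.6883 + 3.6667 + 3.6240 = 10.9790
F = (S − I)·e^(rT) = (125.93 − 10.9790) · e^(0.0704·7/12)
= 114.9510 · e^0.041067 = 114.9510 × 1.041922 = R$119.77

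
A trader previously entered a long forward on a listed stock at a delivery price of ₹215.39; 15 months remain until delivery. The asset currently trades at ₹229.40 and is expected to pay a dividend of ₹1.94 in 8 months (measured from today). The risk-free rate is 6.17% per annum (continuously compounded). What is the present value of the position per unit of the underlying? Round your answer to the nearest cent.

PV(remaining dividends) I = 1.94·e^(−0.0617·8/12) = 1.8618
Current forward F = (S − I)·e^(rT) = (229.40 − 1.8618)·e^(0.0617·15/12) = 227.5382 × 1.080177 = 245.7815
Value (long) = (F − K)·e^(−rT) = (245.7815 − 215.39) × 0.925774 = 28.1357
Value = ₹28.14

₹28.14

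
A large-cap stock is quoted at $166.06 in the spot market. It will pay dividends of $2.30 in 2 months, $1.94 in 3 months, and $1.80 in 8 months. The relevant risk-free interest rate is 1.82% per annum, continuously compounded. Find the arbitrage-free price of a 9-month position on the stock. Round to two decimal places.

$162.26

PV(dividends) I = 2.30·e^(−0.0182·2/12) + 1.94·e^(−0.0182·3/12) + 1.80·e^(−0.0182·8/12)
I = 2.2930 + 1.9312 + 1.7783 = 6.0025
F = (S − I)·e^(rT) = (166.06 − 6.0025) · e^(0.0182·9/12)
= 160.0575 · e^0.013650 = 160.0575 × 1.013744 = $162.26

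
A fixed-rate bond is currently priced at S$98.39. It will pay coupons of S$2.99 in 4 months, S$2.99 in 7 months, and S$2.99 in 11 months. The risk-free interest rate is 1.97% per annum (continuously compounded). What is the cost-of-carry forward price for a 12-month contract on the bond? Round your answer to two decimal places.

S$91.31

PV(coupons) I = 2.99·e^(−0.0197·4/12) + 2.99·e^(−0.0197·7/12) + 2.99·e^(−0.0197·11/12)
I = 2.9704 + 2.9558 + 2.9365 = 8.8627
F = (S − I)·e^(rT) = (98.39 − 8.8627) · e^(0.0197·12/12)
= 89.5273 · e^0.019700 = 89.5273 × 1.019895 = S$91.31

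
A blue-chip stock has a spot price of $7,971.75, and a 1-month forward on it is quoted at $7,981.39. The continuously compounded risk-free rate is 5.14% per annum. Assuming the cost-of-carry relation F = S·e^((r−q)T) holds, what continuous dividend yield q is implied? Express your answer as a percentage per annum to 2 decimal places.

From F = S·e^((r−q)T): (r − q) = ln(F/S)/T
ln(7981.39/7971.75) = ln(1.001209) = 0.001208
(r − q) = 0.001208 / (1/12) = 0.014496
q = r − ln(F/S)/T = 0.0514 − 0.014496 = 0.036904
q = 3.69%

3.69%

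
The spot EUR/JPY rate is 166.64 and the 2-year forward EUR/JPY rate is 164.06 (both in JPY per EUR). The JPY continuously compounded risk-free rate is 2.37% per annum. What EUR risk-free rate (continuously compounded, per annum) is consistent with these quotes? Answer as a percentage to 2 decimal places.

F = S·e^((r_JPY − r_EUR)T) ⇒ r_EUR = r_JPY − ln(F/S)/T
ln(164.06/166.64) = -0.015604; /(2) = -0.007802
r_EUR = 0.0237 + 0.007802 = 0.031502
r_EUR = 3.15%

3.15%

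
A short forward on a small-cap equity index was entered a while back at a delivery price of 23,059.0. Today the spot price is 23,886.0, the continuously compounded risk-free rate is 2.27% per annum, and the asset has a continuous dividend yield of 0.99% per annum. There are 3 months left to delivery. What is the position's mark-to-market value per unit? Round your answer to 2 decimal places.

-898.44

Current fair forward for the remaining 3 months: F = S·e^((r − q)·T), (r − q) = 0.0227 − 0.0099 = 0.0128
F = 23886.0 · e^(0.0128 × 3/12) = 23886.0 × 1.00320513 = 23962.5577
Value of long forward = (F − K)·e^(−rT) = (23962.5577 − 23059.0) · e^(−0.0227·3/12)
= 903.5577 × 0.99434107 = 898.44
Short position value = −(long value) = -898.44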